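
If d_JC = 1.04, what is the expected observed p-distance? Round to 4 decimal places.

p = (3/4)(1 − e^(−4d/3)) = 0.75 × (1 − e^(-1.386667)) = 0.75 × (1 − 0.249907) = 0.562570.

0.5626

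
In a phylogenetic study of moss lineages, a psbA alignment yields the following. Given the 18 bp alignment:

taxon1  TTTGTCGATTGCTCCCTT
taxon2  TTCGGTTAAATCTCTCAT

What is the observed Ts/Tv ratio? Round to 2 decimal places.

Transitions are A↔G and C↔T; transversions are all other mismatches.
Transitions: 3. Transversions: 6.
R = 3/6 = 0.50.

0.50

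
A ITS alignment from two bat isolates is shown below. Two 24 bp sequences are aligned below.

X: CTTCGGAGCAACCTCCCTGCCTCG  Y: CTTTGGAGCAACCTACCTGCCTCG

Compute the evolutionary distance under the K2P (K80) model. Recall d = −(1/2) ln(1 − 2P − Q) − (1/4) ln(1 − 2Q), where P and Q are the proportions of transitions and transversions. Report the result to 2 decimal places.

0.09

Of 24 sites, 1 differences are transitions and 1 are transversions, so P = 1/24 ≈ 0.041667 and Q = 1/24 ≈ 0.041667.
Under the Kimura two-parameter model, d = −½ ln(1 − 2P − Q) − ¼ ln(1 − 2Q).
1 − 2P − Q = 0.874999, giving −½ ln(0.874999) = 0.066766.
1 − 2Q = 0.916666, giving −¼ ln(0.916666) = 0.021753.
d = 0.066766 + 0.021753 = 0.088519.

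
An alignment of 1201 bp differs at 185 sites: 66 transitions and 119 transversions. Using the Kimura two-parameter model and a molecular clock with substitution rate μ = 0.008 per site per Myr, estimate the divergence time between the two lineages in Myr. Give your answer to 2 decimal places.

P = 66/1201 ≈ 0.054954 and Q = 119/1201 ≈ 0.099084.
Under the Kimura two-parameter model, d = −½ ln(1 − 2P − Q) − ¼ ln(1 − 2Q).
1 − 2P − Q = 0.791008, giving −½ ln(0.791008) = 0.117224.
1 − 2Q = 0.801832, giving −¼ ln(0.801832) = 0.055214.
d = 0.117224 + 0.055214 = 0.172438.
Under a molecular clock d = 2μt, so t = d/(2μ) = 0.172438 / (2 × 0.008) = 10.78 Myr.

10.78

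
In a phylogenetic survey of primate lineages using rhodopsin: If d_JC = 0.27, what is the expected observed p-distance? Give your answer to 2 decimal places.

0.23

p = (3/4)(1 − e^(−4d/3)) = 0.75 × (1 − e^(-0.36)) = 0.75 × (1 − 0.697676) = 0.226743.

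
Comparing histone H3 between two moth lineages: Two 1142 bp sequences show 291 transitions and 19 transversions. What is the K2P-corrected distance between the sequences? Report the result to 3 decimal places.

0.382

P = 291/1142 ≈ 0.254816 and Q = 19/1142 ≈ 0.016637.
Under the Kimura two-parameter model, d = −½ ln(1 − 2P − Q) − ¼ ln(1 − 2Q).
1 − 2P − Q = 0.473731, giving −½ ln(0.473731) = 0.373558.
1 − 2Q = 0.966726, giving −¼ ln(0.966726) = 0.008460.
d = 0.373558 + 0.008460 = 0.382018.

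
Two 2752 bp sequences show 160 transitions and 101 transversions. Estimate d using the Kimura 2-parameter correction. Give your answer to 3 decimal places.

0.102

P = 160/2752 ≈ 0.05814 and Q = 101/2752 ≈ 0.036701.
Under the Kimura two-parameter model, d = −½ ln(1 − 2P − Q) − ¼ ln(1 − 2Q).
1 − 2P − Q = 0.847019, giving −½ ln(0.847019) = 0.083016.
1 − 2Q = 0.926598, giving −¼ ln(0.926598) = 0.019059.
d = 0.083016 + 0.019059 = 0.102075.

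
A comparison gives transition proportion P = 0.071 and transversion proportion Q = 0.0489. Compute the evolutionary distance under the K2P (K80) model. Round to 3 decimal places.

Under the Kimura two-parameter model, d = −½ ln(1 − 2P − Q) − ¼ ln(1 − 2Q).
1 − 2P − Q = 0.8091, giving −½ ln(0.8091) = 0.105916.
1 − 2Q = 0.9022, giving −¼ ln(0.9022) = 0.025730.
d = 0.105916 + 0.025730 = 0.131646.

0.132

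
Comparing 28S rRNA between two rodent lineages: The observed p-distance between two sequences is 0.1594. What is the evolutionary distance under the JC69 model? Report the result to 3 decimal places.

0.179

d = −(3/4) ln(1 − 4p/3) = −0.75 ln(1 − 0.212533) = −0.75 ln(0.787467)
  = −0.75 × (-0.238934) = 0.179201 substitutions/site.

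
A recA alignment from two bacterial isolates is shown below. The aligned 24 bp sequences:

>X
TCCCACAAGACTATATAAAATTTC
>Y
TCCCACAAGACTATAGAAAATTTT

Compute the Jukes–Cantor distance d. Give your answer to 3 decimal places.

0.088

The sequences differ at 2 of 24 sites (16, 24), so p = 2/24 ≈ 0.083333.
d = −(3/4) ln(1 − 4p/3) = −0.75 ln(1 − 0.111111) = −0.75 ln(0.888889)
  = −0.75 × (-0.117783) = 0.088337 substitutions/site.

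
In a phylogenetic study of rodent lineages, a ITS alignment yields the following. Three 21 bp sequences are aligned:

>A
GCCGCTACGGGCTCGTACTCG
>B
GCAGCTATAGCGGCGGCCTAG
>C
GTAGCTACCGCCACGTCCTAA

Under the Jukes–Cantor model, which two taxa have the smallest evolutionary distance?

B and C

A–B: 9/21 differ, p = 0.429, d = 0.635.
A–C: 8/21 differ, p = 0.381, d = 0.532.
B–C: 7/21 differ, p = 0.333, d = 0.441.
The smallest distance is between B and C.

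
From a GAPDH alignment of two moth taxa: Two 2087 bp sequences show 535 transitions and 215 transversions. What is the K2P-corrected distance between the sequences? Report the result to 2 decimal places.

0.54

P = 535/2087 ≈ 0.256349 and Q = 215/2087 ≈ 0.103019.
Under the Kimura two-parameter model, d = −½ ln(1 − 2P − Q) − ¼ ln(1 − 2Q).
1 − 2P − Q = 0.384283, giving −½ ln(0.384283) = 0.478188.
1 − 2Q = 0.793962, giving −¼ ln(0.793962) = 0.057680.
d = 0.478188 + 0.057680 = 0.535868.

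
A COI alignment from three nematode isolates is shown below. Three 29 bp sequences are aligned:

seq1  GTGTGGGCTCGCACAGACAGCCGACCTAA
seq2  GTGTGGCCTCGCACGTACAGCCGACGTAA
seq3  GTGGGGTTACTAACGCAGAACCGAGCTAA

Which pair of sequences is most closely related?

seq1–seq2: 4/29 differ, p = 0.138, d = 0.152.
seq1–seq3: 11/29 differ, p = 0.379, d = 0.529.
seq2–seq3: 11/29 differ, p = 0.379, d = 0.529.
The smallest distance is between seq1 and seq2.

seq1 and seq2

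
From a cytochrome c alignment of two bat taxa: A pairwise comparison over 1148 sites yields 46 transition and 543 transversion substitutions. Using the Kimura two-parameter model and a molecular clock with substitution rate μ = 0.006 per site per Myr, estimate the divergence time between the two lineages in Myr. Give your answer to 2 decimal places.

P = 46/1148 ≈ 0.04007 and Q = 543/1148 ≈ 0.472997.
Under the Kimura two-parameter model, d = −½ ln(1 − 2P − Q) − ¼ ln(1 − 2Q).
1 − 2P − Q = 0.446863, giving −½ ln(0.446863) = 0.402752.
1 − 2Q = 0.054006, giving −¼ ln(0.054006) = 0.729665.
d = 0.402752 + 0.729665 = 1.132417.
Under a molecular clock d = 2μt, so t = d/(2μ) = 1.132417 / (2 × 0.006) = 94.37 Myr.

94.37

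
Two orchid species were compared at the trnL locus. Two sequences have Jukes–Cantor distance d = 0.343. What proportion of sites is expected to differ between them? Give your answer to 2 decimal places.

0.28

p = (3/4)(1 − e^(−4d/3)) = 0.75 × (1 − e^(-0.457333)) = 0.75 × (1 − 0.632970) = 0.275273.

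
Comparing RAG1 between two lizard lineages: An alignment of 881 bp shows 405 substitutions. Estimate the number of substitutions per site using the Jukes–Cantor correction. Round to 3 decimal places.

p = 405/881 ≈ 0.459705.
d = −(3/4) ln(1 − 4p/3) = −0.75 ln(1 − 0.61294) = −0.75 ln(0.38706)
  = −0.75 × (-0.949176) = 0.711882 substitutions/site.

0.712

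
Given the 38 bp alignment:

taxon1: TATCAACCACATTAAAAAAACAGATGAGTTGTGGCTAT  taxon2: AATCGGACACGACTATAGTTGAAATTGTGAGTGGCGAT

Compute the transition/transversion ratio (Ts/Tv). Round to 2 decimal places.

0.54

Transitions are A↔G and C↔T; transversions are all other mismatches.
Transitions: 7. Transversions: 13.
R = 7/13 = 0.538461… ≈ 0.54 (to 2 d.p.).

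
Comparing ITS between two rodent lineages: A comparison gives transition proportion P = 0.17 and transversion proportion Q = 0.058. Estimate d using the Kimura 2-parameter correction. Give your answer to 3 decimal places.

Under the Kimura two-parameter model, d = −½ ln(1 − 2P − Q) − ¼ ln(1 − 2Q).
1 − 2P − Q = 0.602, giving −½ ln(0.602) = 0.253749.
1 − 2Q = 0.884, giving −¼ ln(0.884) = 0.030825.
d = 0.253749 + 0.030825 = 0.284574.

0.285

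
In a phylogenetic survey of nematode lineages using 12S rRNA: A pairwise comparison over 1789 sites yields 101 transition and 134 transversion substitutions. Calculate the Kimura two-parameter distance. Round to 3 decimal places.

0.145

P = 101/1789 ≈ 0.056456 and Q = 134/1789 ≈ 0.074902.
Under the Kimura two-parameter model, d = −½ ln(1 − 2P − Q) − ¼ ln(1 − 2Q).
1 − 2P − Q = 0.812186, giving −½ ln(0.812186) = 0.104013.
1 − 2Q = 0.850196, giving −¼ ln(0.850196) = 0.040572.
d = 0.104013 + 0.040572 = 0.144585.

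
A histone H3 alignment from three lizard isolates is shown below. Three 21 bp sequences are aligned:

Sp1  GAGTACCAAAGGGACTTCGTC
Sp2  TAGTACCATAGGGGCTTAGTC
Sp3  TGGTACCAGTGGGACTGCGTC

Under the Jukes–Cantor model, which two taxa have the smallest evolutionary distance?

Sp1–Sp2: 4/21 differ, p = 0.190, d = 0.220.
Sp1–Sp3: 5/21 differ, p = 0.238, d = 0.286.
Sp2–Sp3: 6/21 differ, p = 0.286, d = 0.360.
The smallest distance is between Sp1 and Sp2.

Sp1 and Sp2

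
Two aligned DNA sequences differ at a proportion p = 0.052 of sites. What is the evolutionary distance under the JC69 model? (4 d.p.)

d = −(3/4) ln(1 − 4p/3) = −0.75 ln(1 − 0.069333) = −0.75 ln(0.930667)
  = −0.75 × (-0.071854) = 0.053891 substitutions/site.

0.0539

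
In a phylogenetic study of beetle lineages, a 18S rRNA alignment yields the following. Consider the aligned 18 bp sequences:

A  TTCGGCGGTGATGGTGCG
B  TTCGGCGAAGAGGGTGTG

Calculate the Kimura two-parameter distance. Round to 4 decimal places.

Of 18 sites, 2 differences are transitions and 2 are transversions, so P = 2/18 ≈ 0.111111 and Q = 2/18 ≈ 0.111111.
Under the Kimura two-parameter model, d = −½ ln(1 − 2P − Q) − ¼ ln(1 − 2Q).
1 − 2P − Q = 0.666667, giving −½ ln(0.666667) = 0.202732.
1 − 2Q = 0.777778, giving −¼ ln(0.777778) = 0.062829.
d = 0.202732 + 0.062829 = 0.265561.

0.2656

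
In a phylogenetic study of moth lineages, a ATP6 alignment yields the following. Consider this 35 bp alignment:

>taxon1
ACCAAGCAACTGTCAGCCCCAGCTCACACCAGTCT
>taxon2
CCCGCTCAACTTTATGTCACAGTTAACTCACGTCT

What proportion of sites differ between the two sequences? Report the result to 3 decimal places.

The sequences differ at 14 of 35 positions.
p = 14/35 = 0.400.

0.400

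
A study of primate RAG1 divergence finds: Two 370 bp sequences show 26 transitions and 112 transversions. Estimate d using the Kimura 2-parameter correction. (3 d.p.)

0.525

P = 26/370 ≈ 0.07027 and Q = 112/370 ≈ 0.302703.
Under the Kimura two-parameter model, d = −½ ln(1 − 2P − Q) − ¼ ln(1 − 2Q).
1 − 2P − Q = 0.556757, giving −½ ln(0.556757) = 0.292813.
1 − 2Q = 0.394594, giving −¼ ln(0.394594) = 0.232474.
d = 0.292813 + 0.232474 = 0.525287.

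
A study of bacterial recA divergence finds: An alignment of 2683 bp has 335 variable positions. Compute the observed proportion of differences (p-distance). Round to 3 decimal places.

p = 335/2683 = 0.124860… ≈ 0.125 (to 3 d.p.).

0.125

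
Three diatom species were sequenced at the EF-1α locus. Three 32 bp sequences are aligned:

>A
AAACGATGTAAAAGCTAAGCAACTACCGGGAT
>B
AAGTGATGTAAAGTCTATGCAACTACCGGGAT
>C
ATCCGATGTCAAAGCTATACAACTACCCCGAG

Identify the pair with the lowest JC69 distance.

A and B

A–B: 5/32 differ, p = 0.156, d = 0.175.
A–C: 8/32 differ, p = 0.250, d = 0.304.
B–C: 10/32 differ, p = 0.313, d = 0.404.
The smallest distance is between A and B.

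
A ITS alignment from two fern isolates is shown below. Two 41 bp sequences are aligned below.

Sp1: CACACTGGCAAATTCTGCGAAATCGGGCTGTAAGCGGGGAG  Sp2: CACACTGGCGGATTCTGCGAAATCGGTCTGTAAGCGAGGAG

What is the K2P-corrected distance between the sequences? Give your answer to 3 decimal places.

0.106

Of 41 sites, 3 differences are transitions and 1 are transversions, so P = 3/41 ≈ 0.073171 and Q = 1/41 ≈ 0.02439.
Under the Kimura two-parameter model, d = −½ ln(1 − 2P − Q) − ¼ ln(1 − 2Q).
1 − 2P − Q = 0.829268, giving −½ ln(0.829268) = 0.093606.
1 − 2Q = 0.95122, giving −¼ ln(0.95122) = 0.012502.
d = 0.093606 + 0.012502 = 0.106108.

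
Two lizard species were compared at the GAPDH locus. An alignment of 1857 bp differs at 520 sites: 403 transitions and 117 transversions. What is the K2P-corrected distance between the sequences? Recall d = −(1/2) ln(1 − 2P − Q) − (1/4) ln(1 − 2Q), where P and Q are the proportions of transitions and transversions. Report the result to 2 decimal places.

P = 403/1857 ≈ 0.217017 and Q = 117/1857 ≈ 0.063005.
Under the Kimura two-parameter model, d = −½ ln(1 − 2P − Q) − ¼ ln(1 − 2Q).
1 − 2P − Q = 0.502961, giving −½ ln(0.502961) = 0.343621.
1 − 2Q = 0.87399, giving −¼ ln(0.87399) = 0.033672.
d = 0.343621 + 0.033672 = 0.377293.

0.38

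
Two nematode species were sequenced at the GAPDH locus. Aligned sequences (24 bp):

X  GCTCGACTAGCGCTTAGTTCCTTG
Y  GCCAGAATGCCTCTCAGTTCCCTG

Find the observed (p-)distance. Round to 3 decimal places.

The sequences differ at 8 of 24 positions (sites 3, 4, 7, 9, 10, 12, 15, 22).
p = 8/24 = 0.333333… ≈ 0.333 (to 3 d.p.).

0.333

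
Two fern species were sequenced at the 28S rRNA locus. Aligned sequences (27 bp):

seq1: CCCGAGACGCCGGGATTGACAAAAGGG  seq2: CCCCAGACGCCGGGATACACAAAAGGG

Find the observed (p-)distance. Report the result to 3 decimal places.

The sequences differ at 3 of 27 positions (sites 4, 17, 18).
p = 3/27 = 0.111111… ≈ 0.111 (to 3 d.p.).

0.111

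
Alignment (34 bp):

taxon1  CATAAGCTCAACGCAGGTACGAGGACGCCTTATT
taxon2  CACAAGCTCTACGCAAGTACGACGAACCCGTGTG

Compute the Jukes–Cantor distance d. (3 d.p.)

The sequences differ at 9 of 34 sites (3, 10, 16, 23, 26, 27, 30, 32, 34), so p = 9/34 ≈ 0.264706.
d = −(3/4) ln(1 − 4p/3) = −0.75 ln(1 − 0.352941) = −0.75 ln(0.647059)
  = −0.75 × (-0.435318) = 0.326489 substitutions/site.

0.326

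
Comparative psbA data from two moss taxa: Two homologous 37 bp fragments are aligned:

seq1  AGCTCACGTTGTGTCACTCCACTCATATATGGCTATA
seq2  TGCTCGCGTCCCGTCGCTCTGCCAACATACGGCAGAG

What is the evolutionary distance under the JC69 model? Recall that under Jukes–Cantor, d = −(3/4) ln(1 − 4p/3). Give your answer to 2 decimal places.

The sequences differ at 16 of 37 sites, so p = 16/37 ≈ 0.432432.
d = −(3/4) ln(1 − 4p/3) = −0.75 ln(1 − 0.576576) = −0.75 ln(0.423424)
  = −0.75 × (-0.859381) = 0.644536 substitutions/site.

0.64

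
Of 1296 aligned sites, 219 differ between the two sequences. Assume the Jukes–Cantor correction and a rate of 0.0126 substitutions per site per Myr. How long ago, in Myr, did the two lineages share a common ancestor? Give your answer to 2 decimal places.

7.60

p = 219/1296 ≈ 0.168981.
d = −(3/4) ln(1 − 4p/3) = −0.75 ln(1 − 0.225308) = −0.75 ln(0.774692)
  = −0.75 × (-0.255290) = 0.191468 substitutions/site.
Under a molecular clock d = 2μt, so t = d/(2μ) = 0.191468 / (2 × 0.0126) = 7.60 Myr.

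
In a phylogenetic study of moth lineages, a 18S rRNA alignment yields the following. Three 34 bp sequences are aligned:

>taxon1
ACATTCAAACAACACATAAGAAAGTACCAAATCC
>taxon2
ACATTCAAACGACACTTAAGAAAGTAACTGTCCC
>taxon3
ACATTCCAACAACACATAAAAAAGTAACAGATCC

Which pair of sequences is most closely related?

taxon1 and taxon3

taxon1–taxon2: 7/34 differ, p = 0.206, d = 0.241.
taxon1–taxon3: 4/34 differ, p = 0.118, d = 0.128.
taxon2–taxon3: 7/34 differ, p = 0.206, d = 0.241.
The smallest distance is between taxon1 and taxon3.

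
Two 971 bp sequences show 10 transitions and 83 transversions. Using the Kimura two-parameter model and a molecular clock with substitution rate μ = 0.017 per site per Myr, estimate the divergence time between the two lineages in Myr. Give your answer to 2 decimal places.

3.03

P = 10/971 ≈ 0.010299 and Q = 83/971 ≈ 0.085479.
Under the Kimura two-parameter model, d = −½ ln(1 − 2P − Q) − ¼ ln(1 − 2Q).
1 − 2P − Q = 0.893923, giving −½ ln(0.893923) = 0.056068.
1 − 2Q = 0.829042, giving −¼ ln(0.829042) = 0.046871.
d = 0.056068 + 0.046871 = 0.102939.
Under a molecular clock d = 2μt, so t = d/(2μ) = 0.102939 / (2 × 0.017) = 3.03 Myr.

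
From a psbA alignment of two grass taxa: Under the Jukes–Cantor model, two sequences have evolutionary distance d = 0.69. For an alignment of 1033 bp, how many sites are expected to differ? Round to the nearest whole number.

466

Invert JC69: p = (3/4)(1 − e^(−4d/3)) = 0.75 × (1 − e^(-0.92)) = 0.75 × (1 − 0.398519) = 0.451111.
Expected differing sites = pL ≈ 0.451111 × 1033 = 465.997663 ≈ 466.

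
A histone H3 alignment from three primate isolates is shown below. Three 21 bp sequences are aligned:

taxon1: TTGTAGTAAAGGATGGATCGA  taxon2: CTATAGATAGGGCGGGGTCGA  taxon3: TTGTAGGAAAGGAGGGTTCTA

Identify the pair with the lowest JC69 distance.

taxon1–taxon2: 8/21 differ, p = 0.381, d = 0.532.
taxon1–taxon3: 4/21 differ, p = 0.190, d = 0.220.
taxon2–taxon3: 8/21 differ, p = 0.381, d = 0.532.
The smallest distance is between taxon1 and taxon3.

taxon1 and taxon3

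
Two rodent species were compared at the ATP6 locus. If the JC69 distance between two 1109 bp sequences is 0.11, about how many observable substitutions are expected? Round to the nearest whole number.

113

Invert JC69: p = (3/4)(1 − e^(−4d/3)) = 0.75 × (1 − e^(-0.146667)) = 0.75 × (1 − 0.863582) = 0.102314.
Expected differing sites = pL ≈ 0.102314 × 1109 = 113.466226 ≈ 113.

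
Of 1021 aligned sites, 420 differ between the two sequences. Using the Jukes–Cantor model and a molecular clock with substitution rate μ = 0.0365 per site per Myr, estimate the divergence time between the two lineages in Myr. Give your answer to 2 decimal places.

p = 420/1021 ≈ 0.411361.
d = −(3/4) ln(1 − 4p/3) = −0.75 ln(1 − 0.548481) = −0.75 ln(0.451519)
  = −0.75 × (-0.795138) = 0.596354 substitutions/site.
Under a molecular clock d = 2μt, so t = d/(2μ) = 0.596354 / (2 × 0.0365) = 8.17 Myr.

8.17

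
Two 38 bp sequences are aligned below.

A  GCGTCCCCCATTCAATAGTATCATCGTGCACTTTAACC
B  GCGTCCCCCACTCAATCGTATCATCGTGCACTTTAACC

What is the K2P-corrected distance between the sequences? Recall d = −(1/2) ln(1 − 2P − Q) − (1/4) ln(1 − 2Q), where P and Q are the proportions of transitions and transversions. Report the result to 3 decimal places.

0.055

Of 38 sites, 1 differences are transitions and 1 are transversions, so P = 1/38 ≈ 0.026316 and Q = 1/38 ≈ 0.026316.
Under the Kimura two-parameter model, d = −½ ln(1 − 2P − Q) − ¼ ln(1 − 2Q).
1 − 2P − Q = 0.921052, giving −½ ln(0.921052) = 0.041119.
1 − 2Q = 0.947368, giving −¼ ln(0.947368) = 0.013517.
d = 0.041119 + 0.013517 = 0.054636.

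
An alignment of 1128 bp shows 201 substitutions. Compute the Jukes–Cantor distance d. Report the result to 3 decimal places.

0.203

p = 201/1128 ≈ 0.178191.
d = −(3/4) ln(1 − 4p/3) = −0.75 ln(1 − 0.237588) = −0.75 ln(0.762412)
  = −0.75 × (-0.271268) = 0.203451 substitutions/site.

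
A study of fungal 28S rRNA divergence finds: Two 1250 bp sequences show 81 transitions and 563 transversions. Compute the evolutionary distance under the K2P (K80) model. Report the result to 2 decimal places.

1.01

P = 81/1250 = 0.0648 and Q = 563/1250 = 0.4504.
Under the Kimura two-parameter model, d = −½ ln(1 − 2P − Q) − ¼ ln(1 − 2Q).
1 − 2P − Q = 0.42, giving −½ ln(0.42) = 0.433750.
1 − 2Q = 0.0992, giving −¼ ln(0.0992) = 0.577654.
d = 0.433750 + 0.577654 = 1.011404.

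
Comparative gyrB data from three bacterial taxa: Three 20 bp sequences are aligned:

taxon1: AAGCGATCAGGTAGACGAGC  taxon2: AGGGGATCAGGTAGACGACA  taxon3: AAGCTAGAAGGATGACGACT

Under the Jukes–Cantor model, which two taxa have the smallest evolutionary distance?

taxon1 and taxon2

taxon1–taxon2: 4/20 differ, p = 0.200, d = 0.233.
taxon1–taxon3: 7/20 differ, p = 0.350, d = 0.471.
taxon2–taxon3: 8/20 differ, p = 0.400, d = 0.572.
The smallest distance is between taxon1 and taxon2.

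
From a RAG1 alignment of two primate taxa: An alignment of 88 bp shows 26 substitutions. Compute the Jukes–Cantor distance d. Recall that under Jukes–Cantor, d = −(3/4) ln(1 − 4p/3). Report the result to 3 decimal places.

p = 26/88 ≈ 0.295455.
d = −(3/4) ln(1 − 4p/3) = −0.75 ln(1 − 0.39394) = −0.75 ln(0.60606)
  = −0.75 × (-0.500776) = 0.375582 substitutions/site.

0.376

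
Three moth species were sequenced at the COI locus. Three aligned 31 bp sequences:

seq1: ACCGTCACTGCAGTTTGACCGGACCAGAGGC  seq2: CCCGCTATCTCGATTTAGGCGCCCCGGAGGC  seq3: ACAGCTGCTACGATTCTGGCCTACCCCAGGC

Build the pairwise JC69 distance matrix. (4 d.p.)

d(seq1,seq2) = 0.6913, d(seq1,seq3) = 0.7771, d(seq2,seq3) = 0.6143

seq1–seq2: 14/31 sites differ → p ≈ 0.451613, d = −0.75 ln(1 − 0.602151) = 0.691262 ≈ 0.6913.
seq1–seq3: 15/31 sites differ → p ≈ 0.483871, d = −0.75 ln(1 − 0.645161) = 0.777068 ≈ 0.7771.
seq2–seq3: 13/31 sites differ → p ≈ 0.419355, d = −0.75 ln(1 − 0.55914) = 0.614271 ≈ 0.6143.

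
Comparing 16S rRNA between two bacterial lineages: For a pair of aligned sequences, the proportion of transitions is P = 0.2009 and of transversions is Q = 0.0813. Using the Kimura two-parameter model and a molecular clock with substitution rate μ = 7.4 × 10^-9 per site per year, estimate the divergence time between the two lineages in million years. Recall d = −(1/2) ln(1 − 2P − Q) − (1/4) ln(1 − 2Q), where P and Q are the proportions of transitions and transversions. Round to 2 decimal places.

25.29

Under the Kimura two-parameter model, d = −½ ln(1 − 2P − Q) − ¼ ln(1 − 2Q).
1 − 2P − Q = 0.5169, giving −½ ln(0.5169) = 0.329953.
1 − 2Q = 0.8374, giving −¼ ln(0.8374) = 0.044363.
d = 0.329953 + 0.044363 = 0.374316.
Under a molecular clock d = 2μt, so t = d/(2μ) = 0.374316 / (2 × 7.4 × 10^-9) = 25.29 million years.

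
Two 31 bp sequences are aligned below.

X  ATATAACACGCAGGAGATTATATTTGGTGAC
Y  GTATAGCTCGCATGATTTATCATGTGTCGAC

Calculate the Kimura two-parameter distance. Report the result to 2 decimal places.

0.54

Of 31 sites, 4 differences are transitions and 8 are transversions, so P = 4/31 ≈ 0.129032 and Q = 8/31 ≈ 0.258065.
Under the Kimura two-parameter model, d = −½ ln(1 − 2P − Q) − ¼ ln(1 − 2Q).
1 − 2P − Q = 0.483871, giving −½ ln(0.483871) = 0.362968.
1 − 2Q = 0.48387, giving −¼ ln(0.48387) = 0.181485.
d = 0.362968 + 0.181485 = 0.544453.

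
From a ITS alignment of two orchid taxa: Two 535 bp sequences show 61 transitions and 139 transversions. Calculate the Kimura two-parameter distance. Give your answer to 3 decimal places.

P = 61/535 ≈ 0.114019 and Q = 139/535 ≈ 0.259813.
Under the Kimura two-parameter model, d = −½ ln(1 − 2P − Q) − ¼ ln(1 − 2Q).
1 − 2P − Q = 0.512149, giving −½ ln(0.512149) = 0.334570.
1 − 2Q = 0.480374, giving −¼ ln(0.480374) = 0.183298.
d = 0.334570 + 0.183298 = 0.517868.

0.518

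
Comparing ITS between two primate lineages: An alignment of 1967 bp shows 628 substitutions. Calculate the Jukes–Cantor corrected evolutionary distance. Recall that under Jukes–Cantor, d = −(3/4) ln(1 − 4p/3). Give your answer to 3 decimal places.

p = 628/1967 ≈ 0.319268.
d = −(3/4) ln(1 − 4p/3) = −0.75 ln(1 − 0.425691) = −0.75 ln(0.574309)
  = −0.75 × (-0.554588) = 0.415941 substitutions/site.

0.416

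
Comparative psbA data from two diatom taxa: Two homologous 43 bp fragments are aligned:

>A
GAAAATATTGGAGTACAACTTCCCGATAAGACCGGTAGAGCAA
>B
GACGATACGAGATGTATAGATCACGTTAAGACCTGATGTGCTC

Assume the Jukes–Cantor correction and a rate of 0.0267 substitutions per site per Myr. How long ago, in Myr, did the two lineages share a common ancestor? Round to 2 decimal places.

13.60

The sequences differ at 20 of 43 sites, so p = 20/43 ≈ 0.465116.
d = −(3/4) ln(1 − 4p/3) = −0.75 ln(1 − 0.620155) = −0.75 ln(0.379845)
  = −0.75 × (-0.967992) = 0.725994 substitutions/site.
Under a molecular clock d = 2μt, so t = d/(2μ) = 0.725994 / (2 × 0.0267) = 13.60 Myr.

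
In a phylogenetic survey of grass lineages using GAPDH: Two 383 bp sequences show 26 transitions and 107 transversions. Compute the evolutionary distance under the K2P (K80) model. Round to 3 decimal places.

P = 26/383 ≈ 0.067885 and Q = 107/383 ≈ 0.279373.
Under the Kimura two-parameter model, d = −½ ln(1 − 2P − Q) − ¼ ln(1 − 2Q).
1 − 2P − Q = 0.584857, giving −½ ln(0.584857) = 0.268194.
1 − 2Q = 0.441254, giving −¼ ln(0.441254) = 0.204534.
d = 0.268194 + 0.204534 = 0.472728.

0.473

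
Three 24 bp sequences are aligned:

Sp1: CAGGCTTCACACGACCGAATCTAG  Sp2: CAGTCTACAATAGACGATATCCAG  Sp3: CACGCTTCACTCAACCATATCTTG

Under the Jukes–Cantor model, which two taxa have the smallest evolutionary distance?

Sp1–Sp2: 9/24 differ, p = 0.375, d = 0.520.
Sp1–Sp3: 6/24 differ, p = 0.250, d = 0.304.
Sp2–Sp3: 9/24 differ, p = 0.375, d = 0.520.
The smallest distance is between Sp1 and Sp3.

Sp1 and Sp3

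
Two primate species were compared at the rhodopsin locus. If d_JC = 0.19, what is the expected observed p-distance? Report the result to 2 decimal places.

0.17

p = (3/4)(1 − e^(−4d/3)) = 0.75 × (1 − e^(-0.253333)) = 0.75 × (1 − 0.776209) = 0.167843.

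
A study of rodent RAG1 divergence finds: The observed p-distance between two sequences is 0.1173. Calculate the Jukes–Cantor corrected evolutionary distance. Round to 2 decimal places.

0.13

d = −(3/4) ln(1 − 4p/3) = −0.75 ln(1 − 0.1564) = −0.75 ln(0.8436)
  = −0.75 × (-0.170077) = 0.127558 substitutions/site.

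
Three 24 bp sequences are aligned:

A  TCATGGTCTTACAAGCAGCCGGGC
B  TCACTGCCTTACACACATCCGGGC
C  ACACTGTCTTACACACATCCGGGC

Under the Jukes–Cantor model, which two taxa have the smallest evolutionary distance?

A–B: 6/24 differ, p = 0.250, d = 0.304.
A–C: 6/24 differ, p = 0.250, d = 0.304.
B–C: 2/24 differ, p = 0.083, d = 0.088.
The smallest distance is between B and C.

B and C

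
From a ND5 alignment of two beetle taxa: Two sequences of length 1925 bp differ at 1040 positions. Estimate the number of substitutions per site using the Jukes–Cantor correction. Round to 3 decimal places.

p = 1040/1925 ≈ 0.54026.
d = −(3/4) ln(1 − 4p/3) = −0.75 ln(1 − 0.720347) = −0.75 ln(0.279653)
  = −0.75 × (-1.274206) = 0.955655 substitutions/site.

0.956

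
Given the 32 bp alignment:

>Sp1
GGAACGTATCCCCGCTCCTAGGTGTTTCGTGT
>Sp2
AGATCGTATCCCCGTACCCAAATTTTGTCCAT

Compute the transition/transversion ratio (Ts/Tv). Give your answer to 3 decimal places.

1.600

Transitions are A↔G and C↔T; transversions are all other mismatches.
Transitions: 8. Transversions: 5.
R = 8/5 = 1.600.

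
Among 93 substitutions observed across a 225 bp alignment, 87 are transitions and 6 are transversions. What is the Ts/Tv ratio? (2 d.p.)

R = 87/6 = 14.50.

14.50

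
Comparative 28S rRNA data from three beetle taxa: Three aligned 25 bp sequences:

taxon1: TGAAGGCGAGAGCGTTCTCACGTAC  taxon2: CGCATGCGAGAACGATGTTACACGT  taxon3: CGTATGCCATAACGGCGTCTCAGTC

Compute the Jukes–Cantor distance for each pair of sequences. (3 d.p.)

taxon1–taxon2: 11/25 sites differ → p = 0.44, d = −0.75 ln(1 − 0.586667) = 0.662626 ≈ 0.663.
taxon1–taxon3: 13/25 sites differ → p = 0.52, d = −0.75 ln(1 − 0.693333) = 0.886495 ≈ 0.886.
taxon2–taxon3: 10/25 sites differ → p = 0.4, d = −0.75 ln(1 − 0.533333) = 0.571605 ≈ 0.572.

d(taxon1,taxon2) = 0.663, d(taxon1,taxon3) = 0.886, d(taxon2,taxon3) = 0.572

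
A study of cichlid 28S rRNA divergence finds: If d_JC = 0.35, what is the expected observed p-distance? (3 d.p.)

p = (3/4)(1 − e^(−4d/3)) = 0.75 × (1 − e^(-0.466667)) = 0.75 × (1 − 0.627089) = 0.279683.

0.280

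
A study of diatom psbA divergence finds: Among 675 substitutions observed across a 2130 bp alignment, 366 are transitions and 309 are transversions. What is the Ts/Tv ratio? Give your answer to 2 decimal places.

1.18

R = 366/309 = 1.184466… ≈ 1.18 (to 2 d.p.).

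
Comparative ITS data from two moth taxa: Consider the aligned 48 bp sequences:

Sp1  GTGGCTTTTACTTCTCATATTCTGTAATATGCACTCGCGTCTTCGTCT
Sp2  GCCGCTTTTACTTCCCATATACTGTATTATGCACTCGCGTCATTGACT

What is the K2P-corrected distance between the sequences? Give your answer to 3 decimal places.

0.189

Of 48 sites, 3 differences are transitions and 5 are transversions, so P = 3/48 = 0.0625 and Q = 5/48 ≈ 0.104167.
Under the Kimura two-parameter model, d = −½ ln(1 − 2P − Q) − ¼ ln(1 − 2Q).
1 − 2P − Q = 0.770833, giving −½ ln(0.770833) = 0.130142.
1 − 2Q = 0.791666, giving −¼ ln(0.791666) = 0.058404.
d = 0.130142 + 0.058404 = 0.188546.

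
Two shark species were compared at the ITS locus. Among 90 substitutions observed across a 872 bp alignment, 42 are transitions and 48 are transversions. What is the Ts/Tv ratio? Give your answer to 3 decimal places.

R = 42/48 = 0.875.

0.875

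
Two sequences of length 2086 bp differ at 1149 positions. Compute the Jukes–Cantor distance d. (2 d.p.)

p = 1149/2086 ≈ 0.550815.
d = −(3/4) ln(1 − 4p/3) = −0.75 ln(1 − 0.73442) = −0.75 ln(0.26558)
  = −0.75 × (-1.325839) = 0.994379 substitutions/site.

0.99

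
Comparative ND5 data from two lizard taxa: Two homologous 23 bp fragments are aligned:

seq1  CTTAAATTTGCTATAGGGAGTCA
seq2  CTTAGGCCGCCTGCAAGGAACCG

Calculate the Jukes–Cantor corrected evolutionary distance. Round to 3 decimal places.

0.892

The sequences differ at 12 of 23 sites, so p = 12/23 ≈ 0.521739.
d = −(3/4) ln(1 − 4p/3) = −0.75 ln(1 − 0.695652) = −0.75 ln(0.304348)
  = −0.75 × (-1.189583) = 0.892187 substitutions/site.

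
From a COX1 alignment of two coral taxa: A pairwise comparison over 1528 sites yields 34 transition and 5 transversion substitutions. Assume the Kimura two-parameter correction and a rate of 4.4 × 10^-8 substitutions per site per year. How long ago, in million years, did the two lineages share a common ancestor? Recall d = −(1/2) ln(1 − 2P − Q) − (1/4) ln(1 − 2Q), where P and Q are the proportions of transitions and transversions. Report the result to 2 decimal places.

0.30

P = 34/1528 ≈ 0.022251 and Q = 5/1528 ≈ 0.003272.
Under the Kimura two-parameter model, d = −½ ln(1 − 2P − Q) − ¼ ln(1 − 2Q).
1 − 2P − Q = 0.952226, giving −½ ln(0.952226) = 0.024476.
1 − 2Q = 0.993456, giving −¼ ln(0.993456) = 0.001641.
d = 0.024476 + 0.001641 = 0.026117.
Under a molecular clock d = 2μt, so t = d/(2μ) = 0.026117 / (2 × 4.4 × 10^-8) = 0.30 million years.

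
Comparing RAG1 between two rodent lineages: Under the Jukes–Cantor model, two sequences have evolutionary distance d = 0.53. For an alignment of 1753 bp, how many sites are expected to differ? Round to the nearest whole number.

Invert JC69: p = (3/4)(1 − e^(−4d/3)) = 0.75 × (1 − e^(-0.706667)) = 0.75 × (1 − 0.493286) = 0.380036.
Expected differing sites = pL ≈ 0.380036 × 1753 = 666.203108 ≈ 666.

666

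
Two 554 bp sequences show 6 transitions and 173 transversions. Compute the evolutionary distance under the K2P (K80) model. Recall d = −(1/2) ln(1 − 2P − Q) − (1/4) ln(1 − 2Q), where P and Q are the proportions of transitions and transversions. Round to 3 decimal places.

0.448

P = 6/554 ≈ 0.01083 and Q = 173/554 ≈ 0.312274.
Under the Kimura two-parameter model, d = −½ ln(1 − 2P − Q) − ¼ ln(1 − 2Q).
1 − 2P − Q = 0.666066, giving −½ ln(0.666066) = 0.203183.
1 − 2Q = 0.375452, giving −¼ ln(0.375452) = 0.244906.
d = 0.203183 + 0.244906 = 0.448089.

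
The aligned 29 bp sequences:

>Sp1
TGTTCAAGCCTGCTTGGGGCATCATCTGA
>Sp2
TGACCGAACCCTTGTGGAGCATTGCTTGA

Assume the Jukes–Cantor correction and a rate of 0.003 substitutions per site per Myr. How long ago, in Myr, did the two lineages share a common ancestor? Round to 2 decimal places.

The sequences differ at 13 of 29 sites, so p = 13/29 ≈ 0.448276.
d = −(3/4) ln(1 − 4p/3) = −0.75 ln(1 − 0.597701) = −0.75 ln(0.402299)
  = −0.75 × (-0.910560) = 0.682920 substitutions/site.
Under a molecular clock d = 2μt, so t = d/(2μ) = 0.682920 / (2 × 0.003) = 113.82 Myr.

113.82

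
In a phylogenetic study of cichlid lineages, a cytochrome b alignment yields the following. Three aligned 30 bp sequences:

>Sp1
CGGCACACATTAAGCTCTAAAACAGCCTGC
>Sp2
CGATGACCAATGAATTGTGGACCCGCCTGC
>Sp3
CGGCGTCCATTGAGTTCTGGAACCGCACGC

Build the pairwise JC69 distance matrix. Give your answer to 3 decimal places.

Sp1–Sp2: 14/30 sites differ → p ≈ 0.466667, d = −0.75 ln(1 − 0.622223) = 0.730088 ≈ 0.730.
Sp1–Sp3: 10/30 sites differ → p ≈ 0.333333, d = −0.75 ln(1 − 0.444444) = 0.440839 ≈ 0.441.
Sp2–Sp3: 9/30 sites differ → p = 0.3, d = −0.75 ln(1 − 0.4) = 0.383119 ≈ 0.383.

d(Sp1,Sp2) = 0.730, d(Sp1,Sp3) = 0.441, d(Sp2,Sp3) = 0.383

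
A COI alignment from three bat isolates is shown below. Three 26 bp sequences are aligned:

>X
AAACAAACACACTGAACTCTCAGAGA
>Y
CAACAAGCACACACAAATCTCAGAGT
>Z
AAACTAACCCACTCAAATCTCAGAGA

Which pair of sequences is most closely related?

X and Z

X–Y: 6/26 differ, p = 0.231, d = 0.276.
X–Z: 4/26 differ, p = 0.154, d = 0.172.
Y–Z: 6/26 differ, p = 0.231, d = 0.276.
The smallest distance is between X and Z.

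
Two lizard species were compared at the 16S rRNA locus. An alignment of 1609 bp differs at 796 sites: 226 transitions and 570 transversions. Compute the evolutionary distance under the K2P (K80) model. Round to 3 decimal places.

P = 226/1609 ≈ 0.14046 and Q = 570/1609 ≈ 0.354257.
Under the Kimura two-parameter model, d = −½ ln(1 − 2P − Q) − ¼ ln(1 − 2Q).
1 − 2P − Q = 0.364823, giving −½ ln(0.364823) = 0.504171.
1 − 2Q = 0.291486, giving −¼ ln(0.291486) = 0.308191.
d = 0.504171 + 0.308191 = 0.812362.

0.812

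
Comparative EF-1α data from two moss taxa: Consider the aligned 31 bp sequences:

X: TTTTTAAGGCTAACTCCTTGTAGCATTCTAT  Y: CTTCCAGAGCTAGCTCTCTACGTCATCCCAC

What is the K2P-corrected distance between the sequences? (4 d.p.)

Of 31 sites, 14 differences are transitions and 1 are transversions, so P = 14/31 ≈ 0.451613 and Q = 1/31 ≈ 0.032258.
Under the Kimura two-parameter model, d = −½ ln(1 − 2P − Q) − ¼ ln(1 − 2Q).
1 − 2P − Q = 0.064516, giving −½ ln(0.064516) = 1.370421.
1 − 2Q = 0.935484, giving −¼ ln(0.935484) = 0.016673.
d = 1.370421 + 0.016673 = 1.387094.

1.3871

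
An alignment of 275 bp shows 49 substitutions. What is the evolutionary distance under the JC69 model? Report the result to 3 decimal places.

p = 49/275 ≈ 0.178182.
d = −(3/4) ln(1 − 4p/3) = −0.75 ln(1 − 0.237576) = −0.75 ln(0.762424)
  = −0.75 × (-0.271252) = 0.203439 substitutions/site.

0.203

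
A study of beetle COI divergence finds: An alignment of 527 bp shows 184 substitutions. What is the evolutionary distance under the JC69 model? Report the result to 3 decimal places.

p = 184/527 ≈ 0.349146.
d = −(3/4) ln(1 − 4p/3) = −0.75 ln(1 − 0.465528) = −0.75 ln(0.534472)
  = −0.75 × (-0.626476) = 0.469857 substitutions/site.

0.470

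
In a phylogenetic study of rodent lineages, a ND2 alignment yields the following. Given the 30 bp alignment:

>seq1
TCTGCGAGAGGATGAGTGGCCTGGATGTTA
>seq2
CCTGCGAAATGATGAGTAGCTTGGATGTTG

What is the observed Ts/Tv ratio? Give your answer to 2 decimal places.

Transitions are A↔G and C↔T; transversions are all other mismatches.
Transitions: 5. Transversions: 1.
R = 5/1 = 5.00.

5.00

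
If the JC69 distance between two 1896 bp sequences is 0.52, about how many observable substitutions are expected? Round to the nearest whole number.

Invert JC69: p = (3/4)(1 − e^(−4d/3)) = 0.75 × (1 − e^(-0.693333)) = 0.75 × (1 − 0.499907) = 0.375070.
Expected differing sites = pL ≈ 0.375070 × 1896 = 711.13272 ≈ 711.

711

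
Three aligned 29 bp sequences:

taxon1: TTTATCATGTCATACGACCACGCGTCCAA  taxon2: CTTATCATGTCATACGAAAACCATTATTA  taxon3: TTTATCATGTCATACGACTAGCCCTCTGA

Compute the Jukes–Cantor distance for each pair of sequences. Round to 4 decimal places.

taxon1–taxon2: 9/29 sites differ → p ≈ 0.310345, d = −0.75 ln(1 − 0.413793) = 0.400562 ≈ 0.4006.
taxon1–taxon3: 6/29 sites differ → p ≈ 0.206897, d = −0.75 ln(1 − 0.275863) = 0.242081 ≈ 0.2421.
taxon2–taxon3: 8/29 sites differ → p ≈ 0.275862, d = −0.75 ln(1 − 0.367816) = 0.343931 ≈ 0.3439.

d(taxon1,taxon2) = 0.4006, d(taxon1,taxon3) = 0.2421, d(taxon2,taxon3) = 0.3439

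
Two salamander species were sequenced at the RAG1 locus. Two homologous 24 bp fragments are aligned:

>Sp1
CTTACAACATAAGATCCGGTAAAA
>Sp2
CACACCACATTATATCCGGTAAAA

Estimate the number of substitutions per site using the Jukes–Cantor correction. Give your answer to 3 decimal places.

The sequences differ at 5 of 24 sites (2, 3, 6, 11, 13), so p = 5/24 ≈ 0.208333.
d = −(3/4) ln(1 − 4p/3) = −0.75 ln(1 − 0.277777) = −0.75 ln(0.722223)
  = −0.75 × (-0.325421) = 0.244066 substitutions/site.

0.244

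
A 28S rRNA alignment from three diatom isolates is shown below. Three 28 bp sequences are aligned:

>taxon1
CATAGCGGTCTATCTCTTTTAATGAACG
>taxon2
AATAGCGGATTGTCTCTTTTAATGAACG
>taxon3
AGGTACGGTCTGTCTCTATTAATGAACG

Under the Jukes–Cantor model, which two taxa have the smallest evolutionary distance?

taxon1–taxon2: 4/28 differ, p = 0.143, d = 0.158.
taxon1–taxon3: 7/28 differ, p = 0.250, d = 0.304.
taxon2–taxon3: 7/28 differ, p = 0.250, d = 0.304.
The smallest distance is between taxon1 and taxon2.

taxon1 and taxon2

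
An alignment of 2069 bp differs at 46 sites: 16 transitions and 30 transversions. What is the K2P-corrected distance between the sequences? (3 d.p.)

0.023

P = 16/2069 ≈ 0.007733 and Q = 30/2069 ≈ 0.0145.
Under the Kimura two-parameter model, d = −½ ln(1 − 2P − Q) − ¼ ln(1 − 2Q).
1 − 2P − Q = 0.970034, giving −½ ln(0.970034) = 0.015212.
1 − 2Q = 0.971, giving −¼ ln(0.971) = 0.007357.
d = 0.015212 + 0.007357 = 0.022569.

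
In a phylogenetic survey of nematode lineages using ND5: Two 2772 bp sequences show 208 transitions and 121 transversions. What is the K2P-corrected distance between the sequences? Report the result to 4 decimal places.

P = 208/2772 ≈ 0.075036 and Q = 121/2772 ≈ 0.043651.
Under the Kimura two-parameter model, d = −½ ln(1 − 2P − Q) − ¼ ln(1 − 2Q).
1 − 2P − Q = 0.806277, giving −½ ln(0.806277) = 0.107664.
1 − 2Q = 0.912698, giving −¼ ln(0.912698) = 0.022838.
d = 0.107664 + 0.022838 = 0.130502.

0.1305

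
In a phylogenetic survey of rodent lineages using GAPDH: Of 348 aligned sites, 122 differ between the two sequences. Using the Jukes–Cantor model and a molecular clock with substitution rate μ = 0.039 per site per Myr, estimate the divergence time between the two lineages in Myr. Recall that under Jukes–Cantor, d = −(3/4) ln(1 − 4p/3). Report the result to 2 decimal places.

6.06

p = 122/348 ≈ 0.350575.
d = −(3/4) ln(1 − 4p/3) = −0.75 ln(1 − 0.467433) = −0.75 ln(0.532567)
  = −0.75 × (-0.630047) = 0.472535 substitutions/site.
Under a molecular clock d = 2μt, so t = d/(2μ) = 0.472535 / (2 × 0.039) = 6.06 Myr.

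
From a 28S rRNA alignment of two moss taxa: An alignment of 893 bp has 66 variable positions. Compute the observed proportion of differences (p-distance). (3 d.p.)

0.074

p = 66/893 = 0.073908… ≈ 0.074 (to 3 d.p.).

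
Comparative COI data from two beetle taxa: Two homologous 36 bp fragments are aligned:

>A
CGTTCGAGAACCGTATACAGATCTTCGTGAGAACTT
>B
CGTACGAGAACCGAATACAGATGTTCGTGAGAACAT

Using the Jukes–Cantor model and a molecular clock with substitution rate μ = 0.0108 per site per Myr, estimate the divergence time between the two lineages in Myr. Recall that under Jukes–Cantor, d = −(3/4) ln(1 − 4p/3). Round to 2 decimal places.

5.57

The sequences differ at 4 of 36 sites (4, 14, 23, 35), so p = 4/36 ≈ 0.111111.
d = −(3/4) ln(1 − 4p/3) = −0.75 ln(1 − 0.148148) = −0.75 ln(0.851852)
  = −0.75 × (-0.160342) = 0.120257 substitutions/site.
Under a molecular clock d = 2μt, so t = d/(2μ) = 0.120257 / (2 × 0.0108) = 5.57 Myr.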